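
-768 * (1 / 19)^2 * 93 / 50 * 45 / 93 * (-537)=1855872 / 1805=1028.18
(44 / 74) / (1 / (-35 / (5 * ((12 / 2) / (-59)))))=4543 / 111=40.93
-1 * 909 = -909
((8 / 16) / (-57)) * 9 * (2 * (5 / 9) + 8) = -41 / 57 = -0.72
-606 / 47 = -12.89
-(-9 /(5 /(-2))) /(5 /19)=-342 /25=-13.68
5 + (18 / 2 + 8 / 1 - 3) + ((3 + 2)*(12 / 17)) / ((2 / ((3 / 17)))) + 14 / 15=87761 / 4335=20.24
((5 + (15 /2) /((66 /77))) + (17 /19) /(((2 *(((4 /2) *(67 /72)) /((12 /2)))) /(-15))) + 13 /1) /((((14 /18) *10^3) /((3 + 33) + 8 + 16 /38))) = 49470849 /169309000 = 0.29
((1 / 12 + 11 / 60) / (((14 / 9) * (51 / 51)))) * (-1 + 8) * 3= 18 / 5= 3.60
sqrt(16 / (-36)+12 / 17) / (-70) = -sqrt(170) / 1785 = -0.01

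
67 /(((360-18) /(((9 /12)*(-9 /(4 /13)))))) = -2613 /608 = -4.30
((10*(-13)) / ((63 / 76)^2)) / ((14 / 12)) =-1501760 / 9261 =-162.16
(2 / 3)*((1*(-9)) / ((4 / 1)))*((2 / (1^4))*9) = -27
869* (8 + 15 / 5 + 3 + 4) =15642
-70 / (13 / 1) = -70 / 13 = -5.38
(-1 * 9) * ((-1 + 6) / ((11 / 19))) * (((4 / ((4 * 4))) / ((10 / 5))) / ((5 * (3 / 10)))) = -285 / 44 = -6.48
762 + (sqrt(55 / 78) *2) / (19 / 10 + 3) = 10 *sqrt(4290) / 1911 + 762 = 762.34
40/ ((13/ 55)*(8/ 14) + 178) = 7700/ 34291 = 0.22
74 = 74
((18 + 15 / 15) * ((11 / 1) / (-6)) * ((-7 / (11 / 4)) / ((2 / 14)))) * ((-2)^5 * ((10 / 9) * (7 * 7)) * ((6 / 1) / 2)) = -3244017.78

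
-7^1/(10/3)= -21/10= -2.10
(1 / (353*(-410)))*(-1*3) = 3 / 144730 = 0.00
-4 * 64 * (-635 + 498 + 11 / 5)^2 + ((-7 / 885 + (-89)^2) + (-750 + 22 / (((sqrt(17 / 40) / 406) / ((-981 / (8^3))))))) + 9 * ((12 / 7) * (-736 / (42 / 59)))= -4686818.37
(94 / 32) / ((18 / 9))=47 / 32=1.47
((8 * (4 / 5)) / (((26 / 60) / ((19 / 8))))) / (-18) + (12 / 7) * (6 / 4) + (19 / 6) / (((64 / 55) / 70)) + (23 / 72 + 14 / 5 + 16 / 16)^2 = 1227049337 / 5896800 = 208.09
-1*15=-15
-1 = -1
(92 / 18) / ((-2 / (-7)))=161 / 9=17.89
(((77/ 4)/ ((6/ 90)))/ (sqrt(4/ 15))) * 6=3465 * sqrt(15)/ 4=3354.97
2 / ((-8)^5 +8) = -0.00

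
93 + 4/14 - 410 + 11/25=-55348/175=-316.27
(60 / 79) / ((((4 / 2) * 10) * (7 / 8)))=24 / 553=0.04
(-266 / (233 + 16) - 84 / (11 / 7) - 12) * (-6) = 364412 / 913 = 399.14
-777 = -777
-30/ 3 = -10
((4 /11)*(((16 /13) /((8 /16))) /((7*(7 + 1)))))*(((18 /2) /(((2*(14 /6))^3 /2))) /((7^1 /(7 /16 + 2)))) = 729 /739508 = 0.00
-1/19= -0.05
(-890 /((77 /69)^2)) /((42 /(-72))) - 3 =50722971 /41503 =1222.15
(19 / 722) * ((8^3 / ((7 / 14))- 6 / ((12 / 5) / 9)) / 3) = 2003 / 228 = 8.79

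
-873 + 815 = -58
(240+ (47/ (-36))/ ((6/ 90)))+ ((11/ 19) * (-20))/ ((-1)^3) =232.00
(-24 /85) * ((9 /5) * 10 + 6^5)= -187056 /85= -2200.66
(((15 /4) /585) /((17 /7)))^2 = 49 /7033104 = 0.00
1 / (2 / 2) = 1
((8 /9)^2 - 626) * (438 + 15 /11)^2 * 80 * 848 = -990707063800320 /121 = -8187661684300.17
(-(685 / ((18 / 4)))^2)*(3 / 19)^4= -1876900 / 130321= -14.40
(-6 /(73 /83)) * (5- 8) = 1494 /73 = 20.47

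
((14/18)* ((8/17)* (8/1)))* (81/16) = 252/17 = 14.82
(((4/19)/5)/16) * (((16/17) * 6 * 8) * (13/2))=1248/1615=0.77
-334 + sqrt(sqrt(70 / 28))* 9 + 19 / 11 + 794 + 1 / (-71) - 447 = 9* 2^(3 / 4)* 5^(1 / 4) / 2 + 11491 / 781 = 26.03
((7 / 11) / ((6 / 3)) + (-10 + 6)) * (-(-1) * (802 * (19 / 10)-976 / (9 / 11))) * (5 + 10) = -402057 / 22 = -18275.32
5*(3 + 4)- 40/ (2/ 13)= -225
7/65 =0.11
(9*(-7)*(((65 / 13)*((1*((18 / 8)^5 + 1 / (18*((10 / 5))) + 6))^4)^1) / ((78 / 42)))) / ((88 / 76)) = -50241047900867911579250605 / 20840143392866304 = -2410782255.85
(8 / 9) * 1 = 8 / 9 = 0.89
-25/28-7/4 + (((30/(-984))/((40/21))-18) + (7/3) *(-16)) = -1597801/27552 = -57.99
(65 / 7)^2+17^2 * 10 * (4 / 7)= 85145 / 49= 1737.65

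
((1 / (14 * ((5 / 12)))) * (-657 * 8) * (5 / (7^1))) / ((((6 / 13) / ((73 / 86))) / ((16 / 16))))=-2493972 / 2107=-1183.66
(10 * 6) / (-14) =-30 / 7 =-4.29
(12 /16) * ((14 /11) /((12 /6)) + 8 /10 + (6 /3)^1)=567 /220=2.58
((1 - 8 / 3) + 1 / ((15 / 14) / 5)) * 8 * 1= 24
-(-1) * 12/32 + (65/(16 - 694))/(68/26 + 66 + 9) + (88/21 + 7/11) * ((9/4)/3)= 841527251/210703416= 3.99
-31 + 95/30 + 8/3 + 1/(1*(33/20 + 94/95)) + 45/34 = -70604/3009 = -23.46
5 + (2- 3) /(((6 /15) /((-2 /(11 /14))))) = 125 /11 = 11.36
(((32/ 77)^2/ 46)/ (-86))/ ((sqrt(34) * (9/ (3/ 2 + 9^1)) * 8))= -8 * sqrt(34)/ 42721833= -0.00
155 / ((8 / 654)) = 50685 / 4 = 12671.25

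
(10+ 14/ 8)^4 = 4879681/ 256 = 19061.25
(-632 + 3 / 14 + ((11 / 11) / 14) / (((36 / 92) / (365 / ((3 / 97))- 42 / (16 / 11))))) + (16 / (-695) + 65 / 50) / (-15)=637704695 / 420336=1517.13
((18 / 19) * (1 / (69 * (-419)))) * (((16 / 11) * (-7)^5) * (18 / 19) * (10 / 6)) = 48404160 / 38268527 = 1.26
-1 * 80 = -80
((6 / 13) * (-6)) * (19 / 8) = -171 / 26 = -6.58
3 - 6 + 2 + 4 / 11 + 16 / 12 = 23 / 33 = 0.70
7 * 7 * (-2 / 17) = -98 / 17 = -5.76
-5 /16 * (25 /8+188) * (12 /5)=-4587 /32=-143.34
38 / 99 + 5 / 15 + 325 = 32246 / 99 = 325.72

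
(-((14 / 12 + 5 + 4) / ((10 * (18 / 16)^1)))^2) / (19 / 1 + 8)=-14884 / 492075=-0.03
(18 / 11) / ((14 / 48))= 432 / 77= 5.61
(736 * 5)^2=13542400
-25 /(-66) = 25 /66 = 0.38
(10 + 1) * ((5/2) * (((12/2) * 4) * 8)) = 5280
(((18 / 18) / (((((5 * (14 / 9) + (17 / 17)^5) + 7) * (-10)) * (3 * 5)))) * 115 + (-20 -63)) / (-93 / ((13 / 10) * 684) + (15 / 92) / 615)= 82404421827 / 103514095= 796.07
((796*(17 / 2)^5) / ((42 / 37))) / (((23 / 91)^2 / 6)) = 12367563588653 / 4232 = 2922392152.33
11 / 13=0.85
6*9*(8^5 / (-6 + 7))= 1769472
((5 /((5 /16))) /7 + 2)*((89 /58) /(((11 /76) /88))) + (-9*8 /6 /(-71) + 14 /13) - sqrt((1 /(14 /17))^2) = 1498373141 /374738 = 3998.46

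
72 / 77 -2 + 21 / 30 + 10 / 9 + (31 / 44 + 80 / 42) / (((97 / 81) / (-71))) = -206981741 / 1344420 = -153.96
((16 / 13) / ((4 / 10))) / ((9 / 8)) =320 / 117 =2.74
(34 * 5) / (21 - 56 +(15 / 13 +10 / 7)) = -1547 / 295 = -5.24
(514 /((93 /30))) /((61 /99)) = 508860 /1891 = 269.10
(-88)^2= 7744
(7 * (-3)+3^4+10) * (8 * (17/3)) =3173.33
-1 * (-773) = 773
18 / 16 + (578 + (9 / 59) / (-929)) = 253939291 / 438488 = 579.12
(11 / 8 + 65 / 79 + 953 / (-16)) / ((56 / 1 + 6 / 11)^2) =-8773589 / 489021376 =-0.02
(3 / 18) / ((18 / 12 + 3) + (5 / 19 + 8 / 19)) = 19 / 591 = 0.03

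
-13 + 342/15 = 49/5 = 9.80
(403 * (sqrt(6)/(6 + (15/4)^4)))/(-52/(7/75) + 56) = -180544 * sqrt(6)/45745197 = -0.01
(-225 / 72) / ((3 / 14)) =-175 / 12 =-14.58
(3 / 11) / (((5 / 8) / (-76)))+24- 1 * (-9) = -9 / 55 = -0.16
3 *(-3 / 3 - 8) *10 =-270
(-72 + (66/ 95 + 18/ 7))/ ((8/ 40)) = -45708/ 133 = -343.67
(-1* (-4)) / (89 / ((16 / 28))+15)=16 / 683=0.02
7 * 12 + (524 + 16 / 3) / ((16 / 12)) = 481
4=4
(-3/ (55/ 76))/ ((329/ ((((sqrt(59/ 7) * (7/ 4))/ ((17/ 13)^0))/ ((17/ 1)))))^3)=-3363 * sqrt(413)/ 21994753044880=-0.00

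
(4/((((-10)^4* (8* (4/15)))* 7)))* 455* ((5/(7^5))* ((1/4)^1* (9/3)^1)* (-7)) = -117/6146560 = -0.00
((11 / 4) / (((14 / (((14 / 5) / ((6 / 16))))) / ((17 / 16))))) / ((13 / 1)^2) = 187 / 20280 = 0.01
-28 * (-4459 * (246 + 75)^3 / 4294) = 2064812426586 / 2147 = 961719807.45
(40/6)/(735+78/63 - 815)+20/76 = 0.18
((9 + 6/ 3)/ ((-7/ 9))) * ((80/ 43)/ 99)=-80/ 301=-0.27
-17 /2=-8.50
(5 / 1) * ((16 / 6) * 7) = 280 / 3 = 93.33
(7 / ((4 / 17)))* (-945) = -112455 / 4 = -28113.75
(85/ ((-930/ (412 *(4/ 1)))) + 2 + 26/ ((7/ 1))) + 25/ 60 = -376259/ 2604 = -144.49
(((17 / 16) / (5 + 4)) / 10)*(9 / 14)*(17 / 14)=0.01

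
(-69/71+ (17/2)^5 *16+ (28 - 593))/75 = 33576493/3550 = 9458.17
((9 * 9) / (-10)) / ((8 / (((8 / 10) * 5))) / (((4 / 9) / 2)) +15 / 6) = -81 / 115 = -0.70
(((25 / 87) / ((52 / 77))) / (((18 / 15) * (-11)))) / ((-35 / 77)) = 1925 / 27144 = 0.07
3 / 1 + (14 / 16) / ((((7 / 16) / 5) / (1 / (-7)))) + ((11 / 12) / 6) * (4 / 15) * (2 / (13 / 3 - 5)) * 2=418 / 315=1.33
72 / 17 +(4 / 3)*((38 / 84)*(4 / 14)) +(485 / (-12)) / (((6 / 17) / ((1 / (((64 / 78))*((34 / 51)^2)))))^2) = -4786215707479 / 1965293568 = -2435.37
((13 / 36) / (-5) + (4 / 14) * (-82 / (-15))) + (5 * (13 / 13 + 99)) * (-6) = -3778123 / 1260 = -2998.51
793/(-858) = -61/66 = -0.92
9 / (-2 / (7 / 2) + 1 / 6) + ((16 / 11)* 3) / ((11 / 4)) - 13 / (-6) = -228103 / 12342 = -18.48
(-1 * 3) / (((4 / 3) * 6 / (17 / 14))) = -51 / 112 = -0.46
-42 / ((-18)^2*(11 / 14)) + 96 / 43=26405 / 12771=2.07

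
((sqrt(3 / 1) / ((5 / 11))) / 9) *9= 11 *sqrt(3) / 5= 3.81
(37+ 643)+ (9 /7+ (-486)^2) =1658141 /7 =236877.29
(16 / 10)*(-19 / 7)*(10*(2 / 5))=-608 / 35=-17.37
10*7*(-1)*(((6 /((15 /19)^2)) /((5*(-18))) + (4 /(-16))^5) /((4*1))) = 1.89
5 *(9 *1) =45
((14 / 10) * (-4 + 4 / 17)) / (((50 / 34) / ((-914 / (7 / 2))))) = 116992 / 125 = 935.94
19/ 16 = 1.19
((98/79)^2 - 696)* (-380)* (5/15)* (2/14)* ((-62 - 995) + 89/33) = -5209216891520/393183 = -13248835.51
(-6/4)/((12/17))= -17/8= -2.12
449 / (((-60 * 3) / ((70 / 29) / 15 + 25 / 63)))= -457531 / 328860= -1.39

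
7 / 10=0.70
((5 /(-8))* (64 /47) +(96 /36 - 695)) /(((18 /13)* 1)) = -500.63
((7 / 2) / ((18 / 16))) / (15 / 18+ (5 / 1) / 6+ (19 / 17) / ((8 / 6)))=272 / 219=1.24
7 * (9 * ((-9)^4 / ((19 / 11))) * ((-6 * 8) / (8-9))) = 218245104 / 19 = 11486584.42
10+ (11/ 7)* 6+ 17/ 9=1343/ 63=21.32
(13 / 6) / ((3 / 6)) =13 / 3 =4.33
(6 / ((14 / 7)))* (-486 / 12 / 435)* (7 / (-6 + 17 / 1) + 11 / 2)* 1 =-2187 / 1276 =-1.71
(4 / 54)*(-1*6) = -4 / 9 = -0.44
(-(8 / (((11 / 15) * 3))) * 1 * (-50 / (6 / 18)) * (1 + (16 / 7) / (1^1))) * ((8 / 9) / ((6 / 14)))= 368000 / 99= 3717.17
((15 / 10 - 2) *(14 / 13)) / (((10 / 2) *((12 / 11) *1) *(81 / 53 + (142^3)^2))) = -4081 / 338922607186888140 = -0.00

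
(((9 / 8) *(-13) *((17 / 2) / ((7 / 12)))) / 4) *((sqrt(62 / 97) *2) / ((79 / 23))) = -137241 *sqrt(6014) / 429128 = -24.80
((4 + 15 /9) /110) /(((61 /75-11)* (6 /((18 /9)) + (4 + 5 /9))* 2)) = -0.00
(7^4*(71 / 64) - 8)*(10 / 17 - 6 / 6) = -1189713 / 1088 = -1093.49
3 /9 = 1 /3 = 0.33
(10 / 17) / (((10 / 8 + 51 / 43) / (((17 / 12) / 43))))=10 / 1257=0.01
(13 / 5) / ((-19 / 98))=-1274 / 95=-13.41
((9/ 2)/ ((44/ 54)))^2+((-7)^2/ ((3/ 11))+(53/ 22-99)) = 659651/ 5808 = 113.58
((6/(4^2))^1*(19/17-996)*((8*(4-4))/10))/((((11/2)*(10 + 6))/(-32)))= 0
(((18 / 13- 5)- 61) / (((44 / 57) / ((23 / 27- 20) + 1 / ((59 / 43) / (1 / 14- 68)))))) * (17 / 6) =190216315 / 11682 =16282.86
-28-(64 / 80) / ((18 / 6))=-424 / 15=-28.27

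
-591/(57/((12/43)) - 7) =-3.00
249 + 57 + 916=1222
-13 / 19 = -0.68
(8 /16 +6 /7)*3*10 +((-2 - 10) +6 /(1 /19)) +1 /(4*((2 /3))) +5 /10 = 8041 /56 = 143.59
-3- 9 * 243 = -2190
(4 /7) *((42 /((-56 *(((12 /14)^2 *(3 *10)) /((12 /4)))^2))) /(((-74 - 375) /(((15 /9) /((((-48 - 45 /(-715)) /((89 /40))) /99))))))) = -48018971 /354573504000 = -0.00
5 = 5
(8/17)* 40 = 320/17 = 18.82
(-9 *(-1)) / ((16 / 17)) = 153 / 16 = 9.56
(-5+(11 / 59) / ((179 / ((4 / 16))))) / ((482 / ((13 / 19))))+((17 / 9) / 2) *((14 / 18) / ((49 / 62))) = 202323959365 / 219355602984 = 0.92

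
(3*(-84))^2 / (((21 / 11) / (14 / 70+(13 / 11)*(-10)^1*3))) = -1172707.20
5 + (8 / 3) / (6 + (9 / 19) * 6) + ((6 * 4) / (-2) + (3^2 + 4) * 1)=6.30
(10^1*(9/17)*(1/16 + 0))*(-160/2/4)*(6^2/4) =-59.56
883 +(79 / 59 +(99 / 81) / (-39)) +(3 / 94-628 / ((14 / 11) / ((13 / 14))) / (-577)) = 48715562395091 / 55037522358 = 885.13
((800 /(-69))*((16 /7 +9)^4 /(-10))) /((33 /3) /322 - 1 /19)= -118408246240 /116277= -1018329.04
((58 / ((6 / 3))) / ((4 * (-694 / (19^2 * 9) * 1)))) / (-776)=94221 / 2154176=0.04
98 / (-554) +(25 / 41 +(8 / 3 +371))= 12745945 / 34071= 374.10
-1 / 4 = -0.25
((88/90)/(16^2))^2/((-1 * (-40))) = 121/331776000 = 0.00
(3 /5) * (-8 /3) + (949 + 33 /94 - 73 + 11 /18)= 1851391 /2115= 875.36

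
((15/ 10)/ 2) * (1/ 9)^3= 1/ 972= 0.00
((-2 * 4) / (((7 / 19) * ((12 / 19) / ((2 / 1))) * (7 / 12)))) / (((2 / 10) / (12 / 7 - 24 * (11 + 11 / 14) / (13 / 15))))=853230720 / 4459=191350.24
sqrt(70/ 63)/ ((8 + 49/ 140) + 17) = 20*sqrt(10)/ 1521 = 0.04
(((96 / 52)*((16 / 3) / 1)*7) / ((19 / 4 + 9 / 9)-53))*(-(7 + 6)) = 512 / 27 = 18.96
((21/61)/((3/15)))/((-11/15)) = -1575/671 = -2.35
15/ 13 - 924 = -11997/ 13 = -922.85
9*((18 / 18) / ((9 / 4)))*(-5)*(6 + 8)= -280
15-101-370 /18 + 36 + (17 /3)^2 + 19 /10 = -3289 /90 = -36.54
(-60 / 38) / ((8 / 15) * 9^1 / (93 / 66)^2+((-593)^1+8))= 48050 / 17728957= 0.00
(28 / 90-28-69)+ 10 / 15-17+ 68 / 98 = -247684 / 2205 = -112.33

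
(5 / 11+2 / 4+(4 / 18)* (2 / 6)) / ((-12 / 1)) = -611 / 7128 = -0.09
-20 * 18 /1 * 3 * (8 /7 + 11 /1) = -91800 /7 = -13114.29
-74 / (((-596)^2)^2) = -37 / 63089203328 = -0.00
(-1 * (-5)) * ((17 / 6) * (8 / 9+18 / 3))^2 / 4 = 1388645 / 2916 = 476.22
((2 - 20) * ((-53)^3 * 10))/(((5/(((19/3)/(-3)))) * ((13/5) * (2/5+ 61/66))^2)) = -1621270530000/1698619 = -954463.91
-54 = -54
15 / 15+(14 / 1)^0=2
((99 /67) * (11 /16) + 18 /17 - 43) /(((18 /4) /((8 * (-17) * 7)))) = 8657.98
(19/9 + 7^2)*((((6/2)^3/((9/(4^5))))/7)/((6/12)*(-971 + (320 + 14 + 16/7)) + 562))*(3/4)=47104/685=68.76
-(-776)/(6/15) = 1940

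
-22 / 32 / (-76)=11 / 1216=0.01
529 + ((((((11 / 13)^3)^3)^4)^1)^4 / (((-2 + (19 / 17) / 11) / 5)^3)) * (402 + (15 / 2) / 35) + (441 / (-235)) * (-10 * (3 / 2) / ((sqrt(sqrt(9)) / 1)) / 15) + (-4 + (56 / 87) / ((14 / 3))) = 147 * sqrt(3) / 235 + 1951718597673451587963503269931214030108211469140154636226449752348669019884020261737412255949610325984752831219610464257229381349676952113151255862645576430499382545541649 / 3716582793407865062587481377751382135556852270834509499425145299108092006618798688537234255780018651491348358323155572024373816533644746097719098458104637829750495986426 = 526.22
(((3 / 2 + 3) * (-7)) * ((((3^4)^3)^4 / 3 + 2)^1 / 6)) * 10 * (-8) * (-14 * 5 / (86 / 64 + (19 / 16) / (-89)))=-742104444284247499763506105600 / 1263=-587572798324819873130250300.00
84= 84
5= 5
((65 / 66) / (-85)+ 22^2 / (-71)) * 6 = -543971 / 13277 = -40.97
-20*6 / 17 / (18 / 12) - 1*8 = -216 / 17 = -12.71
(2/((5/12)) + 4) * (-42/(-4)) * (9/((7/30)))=3564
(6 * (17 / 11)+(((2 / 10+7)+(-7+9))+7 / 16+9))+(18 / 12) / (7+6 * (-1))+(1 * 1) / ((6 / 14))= 83803 / 2640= 31.74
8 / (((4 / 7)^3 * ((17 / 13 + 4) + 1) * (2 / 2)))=6.80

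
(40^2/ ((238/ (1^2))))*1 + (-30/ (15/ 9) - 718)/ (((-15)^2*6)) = 496208/ 80325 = 6.18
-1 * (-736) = 736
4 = 4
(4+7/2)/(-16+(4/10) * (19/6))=-225/442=-0.51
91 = 91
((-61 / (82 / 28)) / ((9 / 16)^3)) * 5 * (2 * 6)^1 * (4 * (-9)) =279838720 / 1107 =252790.17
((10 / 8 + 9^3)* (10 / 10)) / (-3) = -2921 / 12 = -243.42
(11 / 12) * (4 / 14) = 11 / 42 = 0.26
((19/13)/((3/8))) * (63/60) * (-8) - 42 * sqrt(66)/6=-7 * sqrt(66) - 2128/65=-89.61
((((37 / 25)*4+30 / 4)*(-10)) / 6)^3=-302111711 / 27000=-11189.32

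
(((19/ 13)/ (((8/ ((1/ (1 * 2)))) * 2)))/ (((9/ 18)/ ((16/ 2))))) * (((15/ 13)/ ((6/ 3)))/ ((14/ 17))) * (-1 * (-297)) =1438965/ 9464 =152.05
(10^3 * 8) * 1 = 8000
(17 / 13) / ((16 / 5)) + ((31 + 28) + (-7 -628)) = -575.59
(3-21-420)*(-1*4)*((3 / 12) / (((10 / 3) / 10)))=1314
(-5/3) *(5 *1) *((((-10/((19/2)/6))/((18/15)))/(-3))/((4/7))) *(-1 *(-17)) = -74375/171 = -434.94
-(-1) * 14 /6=7 /3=2.33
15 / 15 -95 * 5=-474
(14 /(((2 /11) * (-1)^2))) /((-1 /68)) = -5236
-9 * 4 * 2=-72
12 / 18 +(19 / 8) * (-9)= -497 / 24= -20.71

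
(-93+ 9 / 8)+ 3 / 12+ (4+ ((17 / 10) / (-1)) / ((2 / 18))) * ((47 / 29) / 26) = -1392327 / 15080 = -92.33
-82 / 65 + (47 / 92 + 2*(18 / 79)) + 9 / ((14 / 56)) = 16867769 / 472420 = 35.71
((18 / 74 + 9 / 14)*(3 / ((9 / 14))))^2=23409 / 1369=17.10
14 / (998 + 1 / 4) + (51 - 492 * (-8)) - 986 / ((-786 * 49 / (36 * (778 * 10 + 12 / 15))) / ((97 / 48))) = 2368129552643 / 128155335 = 18478.59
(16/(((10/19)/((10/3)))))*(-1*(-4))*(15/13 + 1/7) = 143488/273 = 525.60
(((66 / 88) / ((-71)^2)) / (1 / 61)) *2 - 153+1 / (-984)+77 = -376901149 / 4960344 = -75.98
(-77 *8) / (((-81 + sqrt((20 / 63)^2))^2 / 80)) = -195592320 / 25836889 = -7.57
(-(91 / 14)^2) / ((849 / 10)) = -845 / 1698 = -0.50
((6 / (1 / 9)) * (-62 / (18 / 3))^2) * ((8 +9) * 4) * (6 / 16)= 147033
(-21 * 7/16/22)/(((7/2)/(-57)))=1197/176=6.80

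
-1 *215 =-215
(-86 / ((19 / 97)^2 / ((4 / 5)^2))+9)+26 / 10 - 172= -14394394 / 9025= -1594.95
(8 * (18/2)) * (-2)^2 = 288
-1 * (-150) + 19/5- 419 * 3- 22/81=-446906/405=-1103.47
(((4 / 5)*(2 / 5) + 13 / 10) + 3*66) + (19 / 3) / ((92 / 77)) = 1413953 / 6900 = 204.92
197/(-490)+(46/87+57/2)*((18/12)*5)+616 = 23682769/28420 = 833.31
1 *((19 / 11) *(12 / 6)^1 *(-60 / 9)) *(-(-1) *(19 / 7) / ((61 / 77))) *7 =-101080 / 183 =-552.35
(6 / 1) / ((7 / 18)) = 108 / 7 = 15.43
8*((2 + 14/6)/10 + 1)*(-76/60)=-3268/225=-14.52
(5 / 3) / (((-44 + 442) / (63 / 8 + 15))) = 305 / 3184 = 0.10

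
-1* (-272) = 272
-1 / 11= -0.09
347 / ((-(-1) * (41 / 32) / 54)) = 599616 / 41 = 14624.78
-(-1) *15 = 15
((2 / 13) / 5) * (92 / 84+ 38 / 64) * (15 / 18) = 0.04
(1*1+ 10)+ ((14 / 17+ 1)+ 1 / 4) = 889 / 68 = 13.07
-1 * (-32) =32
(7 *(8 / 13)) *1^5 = 56 / 13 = 4.31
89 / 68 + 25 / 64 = 1849 / 1088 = 1.70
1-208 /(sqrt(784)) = -45 /7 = -6.43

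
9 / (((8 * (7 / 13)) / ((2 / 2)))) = 117 / 56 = 2.09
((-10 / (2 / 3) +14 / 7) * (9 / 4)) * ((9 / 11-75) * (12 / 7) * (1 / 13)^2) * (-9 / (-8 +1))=198288 / 7007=28.30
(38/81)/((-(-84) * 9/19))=361/30618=0.01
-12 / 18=-2 / 3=-0.67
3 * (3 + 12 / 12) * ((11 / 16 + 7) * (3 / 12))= 369 / 16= 23.06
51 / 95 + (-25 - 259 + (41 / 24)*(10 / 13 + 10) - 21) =-2119747 / 7410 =-286.07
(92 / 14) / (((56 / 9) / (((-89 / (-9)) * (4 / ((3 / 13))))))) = 26611 / 147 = 181.03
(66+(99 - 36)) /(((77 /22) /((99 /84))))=4257 /98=43.44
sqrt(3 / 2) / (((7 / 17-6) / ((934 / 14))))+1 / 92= 1 / 92-7939* sqrt(6) / 1330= -14.61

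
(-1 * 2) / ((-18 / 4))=4 / 9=0.44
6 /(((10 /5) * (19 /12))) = 36 /19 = 1.89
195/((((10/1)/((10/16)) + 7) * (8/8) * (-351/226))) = -1130/207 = -5.46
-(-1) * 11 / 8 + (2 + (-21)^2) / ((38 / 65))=759.14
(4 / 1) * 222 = 888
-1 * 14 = -14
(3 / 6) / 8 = 1 / 16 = 0.06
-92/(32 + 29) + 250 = 15158/61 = 248.49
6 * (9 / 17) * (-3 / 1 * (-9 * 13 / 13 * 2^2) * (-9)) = -52488 / 17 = -3087.53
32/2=16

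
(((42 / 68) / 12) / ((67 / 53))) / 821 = 371 / 7480952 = 0.00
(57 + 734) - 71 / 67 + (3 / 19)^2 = 19106889 / 24187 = 789.97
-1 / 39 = -0.03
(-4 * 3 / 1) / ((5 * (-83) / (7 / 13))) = 84 / 5395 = 0.02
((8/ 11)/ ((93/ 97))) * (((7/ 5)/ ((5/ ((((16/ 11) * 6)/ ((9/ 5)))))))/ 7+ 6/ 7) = 942064/ 1181565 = 0.80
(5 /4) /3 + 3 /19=131 /228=0.57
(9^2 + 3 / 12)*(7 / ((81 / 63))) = 15925 / 36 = 442.36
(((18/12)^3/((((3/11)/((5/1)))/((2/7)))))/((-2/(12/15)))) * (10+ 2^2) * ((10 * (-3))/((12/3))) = 1485/2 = 742.50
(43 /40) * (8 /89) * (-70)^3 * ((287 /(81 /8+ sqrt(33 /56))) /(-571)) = 1280048011200 /773515999 - 13545481600 * sqrt(462) /2320547997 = 1529.38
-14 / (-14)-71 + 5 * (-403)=-2085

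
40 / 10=4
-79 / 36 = -2.19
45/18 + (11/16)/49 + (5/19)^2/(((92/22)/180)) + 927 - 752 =1174940813/6509552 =180.49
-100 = -100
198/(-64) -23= -835/32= -26.09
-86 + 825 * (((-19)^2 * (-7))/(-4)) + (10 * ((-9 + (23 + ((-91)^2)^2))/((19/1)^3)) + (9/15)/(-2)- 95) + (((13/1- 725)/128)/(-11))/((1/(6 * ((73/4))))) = 7497166938253/12071840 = 621045.92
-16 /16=-1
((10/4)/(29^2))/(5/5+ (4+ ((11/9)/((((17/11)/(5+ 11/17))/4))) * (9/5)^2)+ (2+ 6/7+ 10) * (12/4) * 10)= 252875/38160554974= 0.00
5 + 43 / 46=273 / 46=5.93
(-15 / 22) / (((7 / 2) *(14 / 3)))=-45 / 1078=-0.04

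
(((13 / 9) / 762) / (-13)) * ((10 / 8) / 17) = -5 / 466344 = -0.00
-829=-829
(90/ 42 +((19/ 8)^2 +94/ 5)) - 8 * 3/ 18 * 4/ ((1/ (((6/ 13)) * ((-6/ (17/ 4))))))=14880207/ 495040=30.06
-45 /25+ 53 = 256 /5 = 51.20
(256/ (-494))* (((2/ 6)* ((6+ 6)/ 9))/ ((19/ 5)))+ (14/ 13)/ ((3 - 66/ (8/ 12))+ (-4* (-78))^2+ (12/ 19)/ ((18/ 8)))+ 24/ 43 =2504473989301/ 5033711387016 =0.50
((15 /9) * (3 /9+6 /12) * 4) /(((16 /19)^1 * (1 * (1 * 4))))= 475 /288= 1.65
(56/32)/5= 7/20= 0.35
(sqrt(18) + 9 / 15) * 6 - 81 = -51.94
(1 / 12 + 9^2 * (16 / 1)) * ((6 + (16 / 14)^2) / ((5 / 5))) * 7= 66285.40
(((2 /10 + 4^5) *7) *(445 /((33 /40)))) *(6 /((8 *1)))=31903830 /11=2900348.18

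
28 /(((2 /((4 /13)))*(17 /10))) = 560 /221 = 2.53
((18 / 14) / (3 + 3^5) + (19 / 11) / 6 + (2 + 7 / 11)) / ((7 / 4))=110980 / 66297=1.67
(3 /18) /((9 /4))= 2 /27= 0.07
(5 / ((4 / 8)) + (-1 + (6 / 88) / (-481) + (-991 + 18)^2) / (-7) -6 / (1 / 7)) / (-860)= 4008258425 / 25481456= 157.30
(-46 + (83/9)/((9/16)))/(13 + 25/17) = -20383/9963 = -2.05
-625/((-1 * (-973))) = -625/973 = -0.64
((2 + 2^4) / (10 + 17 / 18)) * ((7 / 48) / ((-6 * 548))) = -63 / 863648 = -0.00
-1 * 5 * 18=-90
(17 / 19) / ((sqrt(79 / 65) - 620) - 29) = -717145 / 520181734 - 17 * sqrt(5135) / 520181734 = -0.00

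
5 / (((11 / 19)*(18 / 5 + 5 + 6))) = 475 / 803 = 0.59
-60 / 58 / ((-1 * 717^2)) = 0.00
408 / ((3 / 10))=1360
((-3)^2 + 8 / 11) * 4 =428 / 11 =38.91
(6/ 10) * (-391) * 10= -2346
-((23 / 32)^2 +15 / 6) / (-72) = 3089 / 73728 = 0.04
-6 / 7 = -0.86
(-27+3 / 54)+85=1045 / 18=58.06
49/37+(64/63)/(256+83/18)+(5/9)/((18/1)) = 267502183/196824978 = 1.36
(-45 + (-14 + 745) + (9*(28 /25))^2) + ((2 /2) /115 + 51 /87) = 328581418 /416875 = 788.20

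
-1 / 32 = -0.03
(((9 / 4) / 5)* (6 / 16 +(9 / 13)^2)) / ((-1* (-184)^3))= 2079 / 33689157632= 0.00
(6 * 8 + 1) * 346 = 16954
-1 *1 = -1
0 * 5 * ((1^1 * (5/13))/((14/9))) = 0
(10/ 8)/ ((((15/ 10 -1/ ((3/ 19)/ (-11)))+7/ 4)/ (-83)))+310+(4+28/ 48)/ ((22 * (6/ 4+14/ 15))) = 308.66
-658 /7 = -94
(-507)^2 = 257049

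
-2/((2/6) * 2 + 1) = -1.20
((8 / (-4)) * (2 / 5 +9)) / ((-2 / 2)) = 94 / 5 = 18.80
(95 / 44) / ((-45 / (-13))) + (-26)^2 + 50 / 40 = 134219 / 198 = 677.87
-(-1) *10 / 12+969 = 5819 / 6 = 969.83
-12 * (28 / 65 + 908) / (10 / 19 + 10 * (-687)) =1682868 / 1060475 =1.59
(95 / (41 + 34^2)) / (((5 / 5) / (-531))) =-295 / 7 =-42.14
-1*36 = -36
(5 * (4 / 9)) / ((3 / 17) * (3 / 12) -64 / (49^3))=32000528 / 627471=51.00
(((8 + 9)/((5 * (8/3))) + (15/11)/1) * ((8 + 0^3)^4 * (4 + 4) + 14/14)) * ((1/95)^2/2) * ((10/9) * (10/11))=384291/79420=4.84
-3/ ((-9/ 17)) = 17/ 3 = 5.67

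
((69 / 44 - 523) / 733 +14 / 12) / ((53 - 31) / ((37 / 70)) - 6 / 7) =11409727 / 1021549848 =0.01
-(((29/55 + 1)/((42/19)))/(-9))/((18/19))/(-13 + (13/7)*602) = 361/4922775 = 0.00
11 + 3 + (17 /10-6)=97 /10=9.70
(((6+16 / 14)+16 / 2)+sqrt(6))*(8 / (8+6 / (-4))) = 16*sqrt(6) / 13+1696 / 91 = 21.65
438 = 438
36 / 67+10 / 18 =659 / 603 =1.09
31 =31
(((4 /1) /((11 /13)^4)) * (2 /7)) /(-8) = -28561 /102487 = -0.28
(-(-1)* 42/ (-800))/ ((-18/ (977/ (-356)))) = -6839/ 854400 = -0.01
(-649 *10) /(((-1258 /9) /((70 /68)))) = 1022175 /21386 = 47.80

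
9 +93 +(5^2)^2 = 727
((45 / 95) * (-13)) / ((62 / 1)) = -117 / 1178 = -0.10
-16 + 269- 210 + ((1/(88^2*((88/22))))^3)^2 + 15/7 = 279150941141611303297840316423/6183723379719237731281272832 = 45.14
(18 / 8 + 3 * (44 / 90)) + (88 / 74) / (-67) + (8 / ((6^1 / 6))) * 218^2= 56550308257 / 148740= 380195.70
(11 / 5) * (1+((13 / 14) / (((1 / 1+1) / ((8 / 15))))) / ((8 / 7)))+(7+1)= 3203 / 300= 10.68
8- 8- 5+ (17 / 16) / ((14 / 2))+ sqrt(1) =-431 / 112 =-3.85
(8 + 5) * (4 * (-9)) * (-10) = 4680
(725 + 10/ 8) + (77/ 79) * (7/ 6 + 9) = 697879/ 948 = 736.16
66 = 66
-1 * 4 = -4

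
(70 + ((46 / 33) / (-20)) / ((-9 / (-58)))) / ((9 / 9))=103283 / 1485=69.55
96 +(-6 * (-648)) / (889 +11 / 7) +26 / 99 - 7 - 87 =681800 / 102861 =6.63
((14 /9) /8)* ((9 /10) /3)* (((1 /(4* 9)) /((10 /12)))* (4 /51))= 7 /45900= 0.00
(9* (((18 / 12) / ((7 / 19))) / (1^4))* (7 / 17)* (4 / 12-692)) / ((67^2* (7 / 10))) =-1774125 / 534191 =-3.32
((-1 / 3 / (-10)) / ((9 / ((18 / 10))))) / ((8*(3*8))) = 0.00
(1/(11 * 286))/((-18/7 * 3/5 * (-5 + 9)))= -0.00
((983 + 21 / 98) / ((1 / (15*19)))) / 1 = 3923025 / 14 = 280216.07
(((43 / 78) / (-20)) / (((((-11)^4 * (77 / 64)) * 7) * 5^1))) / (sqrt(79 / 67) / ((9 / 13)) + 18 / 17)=190422576 / 5386181458582925- 298248 * sqrt(5293) / 414321650660225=-0.00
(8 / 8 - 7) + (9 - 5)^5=1018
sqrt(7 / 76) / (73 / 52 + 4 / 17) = 442 *sqrt(133) / 27531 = 0.19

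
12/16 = 3/4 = 0.75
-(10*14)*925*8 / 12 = -259000 / 3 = -86333.33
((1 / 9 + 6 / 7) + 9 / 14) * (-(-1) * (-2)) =-29 / 9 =-3.22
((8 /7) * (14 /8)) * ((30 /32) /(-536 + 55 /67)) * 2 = -1005 /143428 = -0.01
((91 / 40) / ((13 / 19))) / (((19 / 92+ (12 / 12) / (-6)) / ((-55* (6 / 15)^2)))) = -18354 / 25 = -734.16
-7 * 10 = -70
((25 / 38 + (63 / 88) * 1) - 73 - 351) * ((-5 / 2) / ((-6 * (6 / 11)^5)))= -51728922355 / 14183424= -3647.14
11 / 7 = 1.57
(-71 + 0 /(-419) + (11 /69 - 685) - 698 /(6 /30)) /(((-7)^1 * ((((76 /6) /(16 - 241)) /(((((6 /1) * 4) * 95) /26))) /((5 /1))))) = -9887501250 /2093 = -4724080.86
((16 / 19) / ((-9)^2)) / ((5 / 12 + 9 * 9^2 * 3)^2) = 256 / 117820710171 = 0.00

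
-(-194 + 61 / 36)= 6923 / 36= 192.31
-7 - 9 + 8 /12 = -46 /3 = -15.33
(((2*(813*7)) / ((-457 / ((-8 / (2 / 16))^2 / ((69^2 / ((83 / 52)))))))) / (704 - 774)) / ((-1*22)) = -11516416 / 518560185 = -0.02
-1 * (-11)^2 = -121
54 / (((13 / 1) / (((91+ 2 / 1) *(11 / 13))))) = 55242 / 169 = 326.88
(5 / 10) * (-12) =-6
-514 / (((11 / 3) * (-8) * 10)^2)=-2313 / 387200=-0.01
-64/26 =-32/13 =-2.46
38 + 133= 171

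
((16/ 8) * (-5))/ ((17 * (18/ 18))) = -10/ 17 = -0.59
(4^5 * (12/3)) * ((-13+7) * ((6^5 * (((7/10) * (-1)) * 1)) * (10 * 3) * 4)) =16052649984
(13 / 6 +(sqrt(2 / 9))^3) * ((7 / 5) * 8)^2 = 6272 * sqrt(2) / 675 +20384 / 75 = 284.93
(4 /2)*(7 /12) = 7 /6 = 1.17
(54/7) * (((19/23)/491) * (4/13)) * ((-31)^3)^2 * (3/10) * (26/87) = 3642315106824/11462395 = 317762.13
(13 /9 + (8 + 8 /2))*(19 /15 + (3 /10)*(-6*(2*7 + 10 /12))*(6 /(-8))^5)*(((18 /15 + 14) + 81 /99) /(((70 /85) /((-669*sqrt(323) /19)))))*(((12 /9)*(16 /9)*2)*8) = -245156551013*sqrt(323) /92340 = -47714996.22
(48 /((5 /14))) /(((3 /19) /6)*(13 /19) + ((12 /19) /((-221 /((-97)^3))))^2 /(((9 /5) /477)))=23696871744 /317862117084081065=0.00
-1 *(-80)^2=-6400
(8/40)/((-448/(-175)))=5/64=0.08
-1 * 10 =-10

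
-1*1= -1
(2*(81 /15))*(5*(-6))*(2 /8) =-81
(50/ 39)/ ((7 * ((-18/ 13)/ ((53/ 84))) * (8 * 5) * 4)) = -265/ 508032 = -0.00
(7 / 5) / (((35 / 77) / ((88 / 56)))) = 121 / 25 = 4.84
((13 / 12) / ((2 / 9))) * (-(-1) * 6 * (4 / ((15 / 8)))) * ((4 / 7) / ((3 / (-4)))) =-1664 / 35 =-47.54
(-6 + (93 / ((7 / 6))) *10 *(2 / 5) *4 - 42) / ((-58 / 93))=-399528 / 203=-1968.12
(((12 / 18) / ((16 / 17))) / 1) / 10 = 17 / 240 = 0.07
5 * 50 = 250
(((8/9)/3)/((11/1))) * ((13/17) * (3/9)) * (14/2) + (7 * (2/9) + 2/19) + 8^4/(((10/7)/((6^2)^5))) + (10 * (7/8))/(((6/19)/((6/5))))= 173368619862.16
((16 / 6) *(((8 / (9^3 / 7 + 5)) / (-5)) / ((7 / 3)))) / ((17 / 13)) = -208 / 16235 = -0.01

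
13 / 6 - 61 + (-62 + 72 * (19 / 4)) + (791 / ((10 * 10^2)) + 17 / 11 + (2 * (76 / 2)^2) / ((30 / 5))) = 7753201 / 11000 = 704.84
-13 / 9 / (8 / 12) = -13 / 6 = -2.17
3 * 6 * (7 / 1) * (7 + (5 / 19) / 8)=67347 / 76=886.14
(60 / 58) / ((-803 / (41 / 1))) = -1230 / 23287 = -0.05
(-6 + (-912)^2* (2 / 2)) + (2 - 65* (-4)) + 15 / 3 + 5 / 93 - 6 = 77375912 / 93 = 831999.05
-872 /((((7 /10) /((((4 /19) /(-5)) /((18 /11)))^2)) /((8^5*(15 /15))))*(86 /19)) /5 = -13829668864 /11580975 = -1194.17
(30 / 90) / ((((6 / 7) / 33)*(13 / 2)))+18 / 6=194 / 39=4.97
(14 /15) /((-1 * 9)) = -14 /135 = -0.10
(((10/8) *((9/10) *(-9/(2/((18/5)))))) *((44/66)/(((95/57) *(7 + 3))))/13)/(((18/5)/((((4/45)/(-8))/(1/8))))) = 9/6500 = 0.00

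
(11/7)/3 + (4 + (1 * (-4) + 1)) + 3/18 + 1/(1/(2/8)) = 163/84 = 1.94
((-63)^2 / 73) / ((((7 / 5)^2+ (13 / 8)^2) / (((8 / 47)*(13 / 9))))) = 73382400 / 25255591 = 2.91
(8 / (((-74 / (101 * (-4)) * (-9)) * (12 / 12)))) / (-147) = 1616 / 48951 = 0.03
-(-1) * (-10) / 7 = -10 / 7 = -1.43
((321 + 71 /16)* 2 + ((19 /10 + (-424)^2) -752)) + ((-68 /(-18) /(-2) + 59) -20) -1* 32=64685479 /360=179681.89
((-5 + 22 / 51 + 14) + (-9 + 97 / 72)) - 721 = -880327 / 1224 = -719.22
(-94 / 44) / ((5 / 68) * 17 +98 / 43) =-4042 / 6677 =-0.61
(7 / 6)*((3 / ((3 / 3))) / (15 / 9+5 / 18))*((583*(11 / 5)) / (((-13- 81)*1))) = -57717 / 2350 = -24.56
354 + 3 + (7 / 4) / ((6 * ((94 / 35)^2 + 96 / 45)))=98106463 / 274784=357.03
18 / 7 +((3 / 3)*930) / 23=6924 / 161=43.01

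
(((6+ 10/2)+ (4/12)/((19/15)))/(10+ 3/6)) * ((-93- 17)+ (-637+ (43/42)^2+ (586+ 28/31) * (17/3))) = 15095088665/5454729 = 2767.34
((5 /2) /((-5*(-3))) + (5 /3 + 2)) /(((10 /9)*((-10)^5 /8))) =-69 /250000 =-0.00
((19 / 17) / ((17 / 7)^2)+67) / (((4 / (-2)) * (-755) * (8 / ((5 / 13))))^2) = 165051 / 2423245042816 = 0.00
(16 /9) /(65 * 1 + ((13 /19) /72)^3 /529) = 2407639375872 /88029314682517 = 0.03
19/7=2.71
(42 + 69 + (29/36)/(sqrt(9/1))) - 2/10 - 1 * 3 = 58357/540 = 108.07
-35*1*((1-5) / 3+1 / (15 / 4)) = 112 / 3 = 37.33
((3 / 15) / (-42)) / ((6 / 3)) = -1 / 420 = -0.00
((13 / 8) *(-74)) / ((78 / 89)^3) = -26083853 / 146016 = -178.64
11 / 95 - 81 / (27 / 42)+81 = -4264 / 95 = -44.88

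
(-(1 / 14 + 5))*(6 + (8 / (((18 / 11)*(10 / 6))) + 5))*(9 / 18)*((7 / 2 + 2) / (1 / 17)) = -2774893 / 840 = -3303.44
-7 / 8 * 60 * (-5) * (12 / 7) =450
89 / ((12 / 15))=445 / 4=111.25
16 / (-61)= -16 / 61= -0.26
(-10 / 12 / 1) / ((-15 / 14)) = 7 / 9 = 0.78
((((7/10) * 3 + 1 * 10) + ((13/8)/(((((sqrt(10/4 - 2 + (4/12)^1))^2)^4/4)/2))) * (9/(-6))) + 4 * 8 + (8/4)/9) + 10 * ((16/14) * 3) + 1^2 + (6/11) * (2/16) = 67984891/1732500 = 39.24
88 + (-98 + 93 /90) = -269 /30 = -8.97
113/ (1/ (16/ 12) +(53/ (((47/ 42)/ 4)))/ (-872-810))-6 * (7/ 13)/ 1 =228028186/ 1310049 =174.06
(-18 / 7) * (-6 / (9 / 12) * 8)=1152 / 7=164.57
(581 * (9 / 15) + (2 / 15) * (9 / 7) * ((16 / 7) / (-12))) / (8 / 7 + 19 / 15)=11139 / 77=144.66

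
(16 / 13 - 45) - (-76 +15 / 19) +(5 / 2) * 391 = 1008.94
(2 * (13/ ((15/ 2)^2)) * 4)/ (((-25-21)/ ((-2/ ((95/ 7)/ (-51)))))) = -49504/ 163875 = -0.30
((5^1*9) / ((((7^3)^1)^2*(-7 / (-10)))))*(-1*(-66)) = 29700 / 823543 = 0.04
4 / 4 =1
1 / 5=0.20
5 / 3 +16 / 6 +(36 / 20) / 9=68 / 15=4.53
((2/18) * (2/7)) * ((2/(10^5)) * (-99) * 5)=-11/35000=-0.00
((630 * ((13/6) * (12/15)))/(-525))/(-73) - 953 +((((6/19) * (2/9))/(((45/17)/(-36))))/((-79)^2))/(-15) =-1856064536647/1947660075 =-952.97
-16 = -16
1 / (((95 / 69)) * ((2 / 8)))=276 / 95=2.91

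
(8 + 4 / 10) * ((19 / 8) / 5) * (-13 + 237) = 22344 / 25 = 893.76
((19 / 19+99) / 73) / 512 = 25 / 9344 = 0.00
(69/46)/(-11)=-0.14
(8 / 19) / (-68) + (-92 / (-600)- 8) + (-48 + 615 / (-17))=-4458821 / 48450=-92.03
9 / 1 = 9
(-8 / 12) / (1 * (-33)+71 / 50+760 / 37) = 0.06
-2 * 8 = -16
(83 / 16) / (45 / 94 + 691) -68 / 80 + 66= 169406899 / 2599960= 65.16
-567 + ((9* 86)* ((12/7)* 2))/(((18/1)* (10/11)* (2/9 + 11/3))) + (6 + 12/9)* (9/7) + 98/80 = -5043523/9800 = -514.65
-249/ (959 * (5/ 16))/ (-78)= 664/ 62335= 0.01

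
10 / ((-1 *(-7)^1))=10 / 7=1.43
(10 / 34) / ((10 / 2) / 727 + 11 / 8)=29080 / 136629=0.21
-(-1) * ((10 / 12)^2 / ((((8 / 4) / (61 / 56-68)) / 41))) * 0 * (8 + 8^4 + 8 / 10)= 0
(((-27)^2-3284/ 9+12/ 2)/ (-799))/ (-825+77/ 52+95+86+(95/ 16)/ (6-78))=5542784/ 7689258797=0.00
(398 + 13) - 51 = 360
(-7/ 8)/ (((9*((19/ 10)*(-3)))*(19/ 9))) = 35/ 4332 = 0.01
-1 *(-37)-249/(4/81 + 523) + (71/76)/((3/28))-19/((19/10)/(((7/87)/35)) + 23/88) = 7945083994027/175697431845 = 45.22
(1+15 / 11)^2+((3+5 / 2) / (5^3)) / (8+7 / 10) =1471631 / 263175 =5.59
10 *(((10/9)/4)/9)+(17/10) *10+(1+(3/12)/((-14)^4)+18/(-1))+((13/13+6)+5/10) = 97192561/12446784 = 7.81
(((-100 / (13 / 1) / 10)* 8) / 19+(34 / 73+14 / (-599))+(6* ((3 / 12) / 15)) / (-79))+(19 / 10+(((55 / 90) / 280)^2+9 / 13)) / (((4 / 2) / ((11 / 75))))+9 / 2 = 15628962095062912021 / 3251068042098240000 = 4.81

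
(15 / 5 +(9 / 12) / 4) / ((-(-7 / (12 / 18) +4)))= 51 / 104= 0.49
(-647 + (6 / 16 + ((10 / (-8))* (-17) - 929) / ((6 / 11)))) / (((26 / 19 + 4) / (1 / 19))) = -13865 / 612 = -22.66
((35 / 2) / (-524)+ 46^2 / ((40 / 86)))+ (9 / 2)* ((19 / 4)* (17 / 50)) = 238767627 / 52400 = 4556.63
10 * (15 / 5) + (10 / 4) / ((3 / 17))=265 / 6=44.17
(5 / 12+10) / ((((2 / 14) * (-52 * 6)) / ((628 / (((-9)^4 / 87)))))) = -3983875 / 2047032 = -1.95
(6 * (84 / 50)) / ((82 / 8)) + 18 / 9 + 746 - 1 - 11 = 755408 / 1025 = 736.98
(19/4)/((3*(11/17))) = 323/132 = 2.45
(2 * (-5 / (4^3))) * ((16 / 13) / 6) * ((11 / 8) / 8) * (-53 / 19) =2915 / 189696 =0.02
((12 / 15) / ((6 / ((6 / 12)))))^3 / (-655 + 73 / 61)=-61 / 134601750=-0.00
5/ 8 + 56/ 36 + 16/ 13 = 3193/ 936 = 3.41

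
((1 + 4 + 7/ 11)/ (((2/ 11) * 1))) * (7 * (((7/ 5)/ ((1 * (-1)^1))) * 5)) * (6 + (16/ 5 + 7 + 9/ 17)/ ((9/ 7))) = -5556502/ 255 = -21790.20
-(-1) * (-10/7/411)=-0.00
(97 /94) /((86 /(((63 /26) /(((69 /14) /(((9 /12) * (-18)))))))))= -384993 /4834232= -0.08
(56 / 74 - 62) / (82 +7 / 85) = -192610 / 258149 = -0.75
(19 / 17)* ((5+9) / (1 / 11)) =2926 / 17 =172.12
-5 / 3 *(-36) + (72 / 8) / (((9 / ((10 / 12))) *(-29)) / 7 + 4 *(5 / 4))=83145 / 1391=59.77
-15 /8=-1.88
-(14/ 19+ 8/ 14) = -174/ 133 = -1.31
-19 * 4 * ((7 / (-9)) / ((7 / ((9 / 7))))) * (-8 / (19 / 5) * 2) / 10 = -32 / 7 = -4.57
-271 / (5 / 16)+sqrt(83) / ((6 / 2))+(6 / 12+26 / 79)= -863.33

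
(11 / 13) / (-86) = -11 / 1118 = -0.01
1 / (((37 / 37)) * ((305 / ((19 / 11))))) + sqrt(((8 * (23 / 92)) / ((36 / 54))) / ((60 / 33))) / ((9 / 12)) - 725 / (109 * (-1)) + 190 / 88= 2 * sqrt(165) / 15 + 1172369 / 132980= 10.53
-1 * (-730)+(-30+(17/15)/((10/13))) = 105221/150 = 701.47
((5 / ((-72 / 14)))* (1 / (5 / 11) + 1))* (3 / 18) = -14 / 27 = -0.52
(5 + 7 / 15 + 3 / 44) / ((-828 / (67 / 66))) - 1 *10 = -360921551 / 36067680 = -10.01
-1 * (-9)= 9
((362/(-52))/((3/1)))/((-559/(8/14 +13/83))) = 25521/8444254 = 0.00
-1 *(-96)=96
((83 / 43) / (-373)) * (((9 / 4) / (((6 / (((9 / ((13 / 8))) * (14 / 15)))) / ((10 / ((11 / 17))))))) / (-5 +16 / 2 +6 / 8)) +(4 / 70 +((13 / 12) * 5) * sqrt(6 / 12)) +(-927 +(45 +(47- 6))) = -67510170513 / 80275195 +65 * sqrt(2) / 24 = -837.15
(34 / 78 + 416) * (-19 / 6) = -308579 / 234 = -1318.71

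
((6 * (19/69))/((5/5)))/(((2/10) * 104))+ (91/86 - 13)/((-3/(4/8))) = 79832/38571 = 2.07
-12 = -12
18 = 18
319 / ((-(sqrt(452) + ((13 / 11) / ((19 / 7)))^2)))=115389433159 / 862360877011 - 1217322987518 * sqrt(113) / 862360877011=-14.87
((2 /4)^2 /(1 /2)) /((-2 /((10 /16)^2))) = -25 /256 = -0.10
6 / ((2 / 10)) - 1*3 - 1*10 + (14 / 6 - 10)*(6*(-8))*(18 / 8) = 845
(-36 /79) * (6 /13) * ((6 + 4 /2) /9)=-0.19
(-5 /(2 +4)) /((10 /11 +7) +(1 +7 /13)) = -715 /8106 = -0.09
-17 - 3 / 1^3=-20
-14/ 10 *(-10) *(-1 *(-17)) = 238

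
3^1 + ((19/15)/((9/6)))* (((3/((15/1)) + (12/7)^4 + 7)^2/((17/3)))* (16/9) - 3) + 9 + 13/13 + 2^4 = 3414400362197/36750606375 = 92.91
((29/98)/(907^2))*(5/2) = 145/161239204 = 0.00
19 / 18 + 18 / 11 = 533 / 198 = 2.69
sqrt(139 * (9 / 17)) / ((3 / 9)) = 9 * sqrt(2363) / 17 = 25.74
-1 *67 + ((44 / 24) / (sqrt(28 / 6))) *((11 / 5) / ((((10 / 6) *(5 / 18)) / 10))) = -67 + 1089 *sqrt(42) / 175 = -26.67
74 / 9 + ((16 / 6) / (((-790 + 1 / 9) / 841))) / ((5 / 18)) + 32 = 9597482 / 319905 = 30.00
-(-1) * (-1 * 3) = -3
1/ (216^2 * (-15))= -1/ 699840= -0.00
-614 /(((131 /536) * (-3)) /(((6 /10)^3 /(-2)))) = -1480968 /16375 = -90.44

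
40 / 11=3.64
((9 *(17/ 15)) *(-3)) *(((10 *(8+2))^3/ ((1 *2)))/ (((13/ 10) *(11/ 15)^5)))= -55493350.65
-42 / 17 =-2.47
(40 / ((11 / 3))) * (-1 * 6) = -720 / 11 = -65.45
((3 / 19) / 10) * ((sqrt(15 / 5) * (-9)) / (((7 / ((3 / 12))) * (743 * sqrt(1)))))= -27 * sqrt(3) / 3952760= -0.00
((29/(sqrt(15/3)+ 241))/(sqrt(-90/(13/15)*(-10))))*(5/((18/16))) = -29*sqrt(39)/1176039+ 6989*sqrt(195)/5880195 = 0.02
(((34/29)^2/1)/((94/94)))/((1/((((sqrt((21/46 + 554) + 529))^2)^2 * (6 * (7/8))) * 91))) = 1371820123723959/1779556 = 770877749.13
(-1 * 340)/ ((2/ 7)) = -1190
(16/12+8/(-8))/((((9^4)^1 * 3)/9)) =0.00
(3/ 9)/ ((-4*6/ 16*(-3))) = 2/ 27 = 0.07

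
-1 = -1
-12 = -12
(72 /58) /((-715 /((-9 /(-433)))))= -324 /8978255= -0.00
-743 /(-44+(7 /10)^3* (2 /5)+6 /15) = 1857500 /108657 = 17.10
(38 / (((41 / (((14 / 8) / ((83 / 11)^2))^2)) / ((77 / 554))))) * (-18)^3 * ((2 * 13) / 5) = -9946768891059 / 2694920757985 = -3.69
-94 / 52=-47 / 26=-1.81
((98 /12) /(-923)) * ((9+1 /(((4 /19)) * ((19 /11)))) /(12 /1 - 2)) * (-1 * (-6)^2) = 6909 /18460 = 0.37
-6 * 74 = -444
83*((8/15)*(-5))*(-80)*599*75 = 795472000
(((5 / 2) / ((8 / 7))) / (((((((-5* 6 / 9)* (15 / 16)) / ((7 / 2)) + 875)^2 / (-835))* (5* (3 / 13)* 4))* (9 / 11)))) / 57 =-744653 / 67047304500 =-0.00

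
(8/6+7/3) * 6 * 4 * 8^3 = 45056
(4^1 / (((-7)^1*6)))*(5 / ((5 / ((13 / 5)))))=-26 / 105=-0.25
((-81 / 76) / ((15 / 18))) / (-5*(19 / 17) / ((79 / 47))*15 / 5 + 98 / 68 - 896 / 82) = 13380309 / 203585665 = 0.07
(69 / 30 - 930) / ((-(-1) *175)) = -9277 / 1750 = -5.30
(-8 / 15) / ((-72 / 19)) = 19 / 135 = 0.14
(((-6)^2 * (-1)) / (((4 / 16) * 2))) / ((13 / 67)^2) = -1912.47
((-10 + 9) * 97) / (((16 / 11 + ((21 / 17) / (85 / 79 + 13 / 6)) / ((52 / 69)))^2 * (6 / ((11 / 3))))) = -29792851216248406 / 1930866056107641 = -15.43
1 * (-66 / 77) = -6 / 7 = -0.86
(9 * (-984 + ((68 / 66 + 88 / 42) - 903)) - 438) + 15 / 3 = -1338866 / 77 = -17387.87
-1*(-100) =100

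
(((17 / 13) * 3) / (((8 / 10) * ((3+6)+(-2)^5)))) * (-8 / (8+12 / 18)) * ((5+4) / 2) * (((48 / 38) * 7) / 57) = 0.14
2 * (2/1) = 4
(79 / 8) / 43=79 / 344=0.23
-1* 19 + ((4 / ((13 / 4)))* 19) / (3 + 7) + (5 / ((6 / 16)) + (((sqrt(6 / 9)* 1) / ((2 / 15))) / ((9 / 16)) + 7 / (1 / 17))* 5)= 200* sqrt(6) / 9 + 115376 / 195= 646.10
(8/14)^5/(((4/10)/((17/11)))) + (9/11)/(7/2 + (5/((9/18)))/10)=77134/184877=0.42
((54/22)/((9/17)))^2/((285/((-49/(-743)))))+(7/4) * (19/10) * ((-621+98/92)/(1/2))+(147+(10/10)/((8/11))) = -156136286583/39287611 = -3974.19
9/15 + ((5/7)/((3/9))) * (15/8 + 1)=6.76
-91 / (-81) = 1.12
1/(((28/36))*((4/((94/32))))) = 423/448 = 0.94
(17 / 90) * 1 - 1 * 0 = 17 / 90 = 0.19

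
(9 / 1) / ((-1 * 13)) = -9 / 13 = -0.69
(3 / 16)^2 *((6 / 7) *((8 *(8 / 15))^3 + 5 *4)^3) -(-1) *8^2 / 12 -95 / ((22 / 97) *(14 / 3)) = 12276384098320057 / 438539062500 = 27993.82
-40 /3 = -13.33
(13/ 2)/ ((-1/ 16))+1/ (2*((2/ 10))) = -203/ 2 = -101.50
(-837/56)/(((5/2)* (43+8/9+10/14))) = -7533/56200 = -0.13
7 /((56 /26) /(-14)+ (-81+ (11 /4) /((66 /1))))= -2184 /25307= -0.09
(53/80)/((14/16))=53/70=0.76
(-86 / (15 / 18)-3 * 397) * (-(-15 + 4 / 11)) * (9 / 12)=-3125493 / 220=-14206.79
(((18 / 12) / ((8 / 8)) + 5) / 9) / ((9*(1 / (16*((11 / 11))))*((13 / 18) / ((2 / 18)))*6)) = 8 / 243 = 0.03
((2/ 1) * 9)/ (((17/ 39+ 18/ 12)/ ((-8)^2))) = 89856/ 151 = 595.07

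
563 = 563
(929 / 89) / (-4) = -929 / 356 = -2.61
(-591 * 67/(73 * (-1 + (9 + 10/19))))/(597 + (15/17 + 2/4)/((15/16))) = -21316385/200530854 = -0.11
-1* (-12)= 12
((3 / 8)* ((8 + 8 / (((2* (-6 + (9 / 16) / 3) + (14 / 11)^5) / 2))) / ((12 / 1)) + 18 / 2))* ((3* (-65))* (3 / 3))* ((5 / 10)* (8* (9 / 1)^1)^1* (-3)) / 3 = 534267185985 / 21350302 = 25023.87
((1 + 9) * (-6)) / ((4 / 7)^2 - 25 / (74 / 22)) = 108780 / 12883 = 8.44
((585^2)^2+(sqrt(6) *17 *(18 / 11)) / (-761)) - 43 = 117117950582 - 306 *sqrt(6) / 8371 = 117117950581.91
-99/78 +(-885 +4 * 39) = -730.27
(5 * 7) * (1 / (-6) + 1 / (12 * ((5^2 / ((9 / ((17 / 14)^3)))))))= -773339 / 147390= -5.25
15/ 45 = 1/ 3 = 0.33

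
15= 15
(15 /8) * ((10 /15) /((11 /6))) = 15 /22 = 0.68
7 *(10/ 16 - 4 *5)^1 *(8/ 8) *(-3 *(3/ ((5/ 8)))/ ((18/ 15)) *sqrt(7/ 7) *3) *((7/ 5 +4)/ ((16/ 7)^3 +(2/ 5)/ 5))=16746975/ 7636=2193.16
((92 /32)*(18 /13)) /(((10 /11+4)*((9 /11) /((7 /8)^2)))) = 136367 /179712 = 0.76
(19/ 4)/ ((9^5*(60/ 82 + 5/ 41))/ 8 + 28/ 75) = 0.00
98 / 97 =1.01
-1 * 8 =-8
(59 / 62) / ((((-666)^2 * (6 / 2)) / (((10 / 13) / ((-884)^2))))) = 0.00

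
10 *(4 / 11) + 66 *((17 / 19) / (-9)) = -1834 / 627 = -2.93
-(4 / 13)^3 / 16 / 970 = -2 / 1065545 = -0.00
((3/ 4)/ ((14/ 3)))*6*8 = 54/ 7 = 7.71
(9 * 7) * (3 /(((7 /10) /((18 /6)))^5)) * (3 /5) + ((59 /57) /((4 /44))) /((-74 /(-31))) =1660506185719 /10127418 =163961.45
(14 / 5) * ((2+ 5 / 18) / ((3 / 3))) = 287 / 45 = 6.38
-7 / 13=-0.54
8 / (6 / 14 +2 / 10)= 140 / 11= 12.73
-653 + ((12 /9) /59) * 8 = -115549 /177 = -652.82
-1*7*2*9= -126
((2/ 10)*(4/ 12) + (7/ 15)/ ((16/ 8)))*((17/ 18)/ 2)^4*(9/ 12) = 83521/ 7464960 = 0.01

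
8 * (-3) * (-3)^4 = -1944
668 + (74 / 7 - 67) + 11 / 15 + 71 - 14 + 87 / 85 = 1196536 / 1785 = 670.33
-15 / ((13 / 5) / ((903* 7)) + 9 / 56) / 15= -252840 / 40739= -6.21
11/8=1.38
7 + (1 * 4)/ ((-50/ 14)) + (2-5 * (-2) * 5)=1447/ 25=57.88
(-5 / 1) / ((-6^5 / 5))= 0.00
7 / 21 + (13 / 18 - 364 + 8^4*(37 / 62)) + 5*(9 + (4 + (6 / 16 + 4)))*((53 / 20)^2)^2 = 454665703661 / 71424000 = 6365.73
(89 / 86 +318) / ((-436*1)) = -27437 / 37496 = -0.73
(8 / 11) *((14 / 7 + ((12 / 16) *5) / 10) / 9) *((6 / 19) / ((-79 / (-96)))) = 64 / 869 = 0.07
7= 7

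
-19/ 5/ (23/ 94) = -1786/ 115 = -15.53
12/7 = 1.71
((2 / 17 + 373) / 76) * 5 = 31715 / 1292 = 24.55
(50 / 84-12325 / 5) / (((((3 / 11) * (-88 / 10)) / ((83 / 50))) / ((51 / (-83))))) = -351917 / 336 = -1047.37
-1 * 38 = -38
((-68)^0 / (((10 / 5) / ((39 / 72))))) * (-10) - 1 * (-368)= 8767 / 24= 365.29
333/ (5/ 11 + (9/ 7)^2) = 179487/ 1136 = 158.00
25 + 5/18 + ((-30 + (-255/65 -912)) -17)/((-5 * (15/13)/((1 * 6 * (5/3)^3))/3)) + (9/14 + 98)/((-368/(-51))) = 215577773/15456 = 13947.84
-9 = -9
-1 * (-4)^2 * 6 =-96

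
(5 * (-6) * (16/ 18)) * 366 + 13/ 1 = -9747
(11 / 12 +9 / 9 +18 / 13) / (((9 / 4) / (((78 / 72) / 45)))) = 103 / 2916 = 0.04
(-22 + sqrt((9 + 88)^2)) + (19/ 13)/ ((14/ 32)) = 7129/ 91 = 78.34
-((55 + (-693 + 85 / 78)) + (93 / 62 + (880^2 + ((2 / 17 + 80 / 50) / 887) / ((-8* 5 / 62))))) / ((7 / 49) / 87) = -4618617957148979 / 9801350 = -471222633.33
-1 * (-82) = 82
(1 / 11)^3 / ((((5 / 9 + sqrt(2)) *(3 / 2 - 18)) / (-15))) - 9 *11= -198576333 / 2005817 + 810 *sqrt(2) / 2005817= -99.00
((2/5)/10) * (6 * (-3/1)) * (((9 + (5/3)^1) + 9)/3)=-118/25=-4.72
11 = 11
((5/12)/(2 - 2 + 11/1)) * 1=0.04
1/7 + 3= 3.14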